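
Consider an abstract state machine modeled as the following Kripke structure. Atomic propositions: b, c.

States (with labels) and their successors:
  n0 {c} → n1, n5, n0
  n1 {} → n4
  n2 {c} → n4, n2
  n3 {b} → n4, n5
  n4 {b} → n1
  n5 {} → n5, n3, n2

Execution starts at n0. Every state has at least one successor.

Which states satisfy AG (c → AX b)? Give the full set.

States satisfying c → AX b: {n1, n3, n4, n5}.
States satisfying AG (c → AX b): {n1, n4}.

{n1, n4}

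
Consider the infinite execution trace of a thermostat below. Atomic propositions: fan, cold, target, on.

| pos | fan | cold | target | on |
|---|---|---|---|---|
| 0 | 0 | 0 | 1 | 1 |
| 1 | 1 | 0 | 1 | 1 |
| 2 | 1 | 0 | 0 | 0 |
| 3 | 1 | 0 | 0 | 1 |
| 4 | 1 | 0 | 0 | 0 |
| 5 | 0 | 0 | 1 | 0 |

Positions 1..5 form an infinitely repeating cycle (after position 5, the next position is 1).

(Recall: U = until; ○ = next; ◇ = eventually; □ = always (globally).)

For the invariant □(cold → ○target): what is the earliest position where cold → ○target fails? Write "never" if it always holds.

never

cold → ○target holds at every position 0..5, and those are all the positions the trace ever visits, so the invariant □(cold → ○target) is never violated.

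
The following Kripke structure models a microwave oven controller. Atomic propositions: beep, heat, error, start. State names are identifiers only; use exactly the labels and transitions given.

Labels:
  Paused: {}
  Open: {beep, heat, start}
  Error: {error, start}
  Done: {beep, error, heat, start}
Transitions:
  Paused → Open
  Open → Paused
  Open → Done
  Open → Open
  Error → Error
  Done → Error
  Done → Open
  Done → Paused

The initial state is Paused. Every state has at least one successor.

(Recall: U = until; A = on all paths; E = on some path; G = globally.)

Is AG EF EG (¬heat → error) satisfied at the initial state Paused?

States satisfying EF EG (¬heat → error): {Paused, Open, Error, Done}.
States satisfying AG EF EG (¬heat → error): {Paused, Open, Error, Done}.
Every state reachable from Paused satisfies EF EG (¬heat → error).
Paused ∈ Sat(AG EF EG (¬heat → error)).

Holds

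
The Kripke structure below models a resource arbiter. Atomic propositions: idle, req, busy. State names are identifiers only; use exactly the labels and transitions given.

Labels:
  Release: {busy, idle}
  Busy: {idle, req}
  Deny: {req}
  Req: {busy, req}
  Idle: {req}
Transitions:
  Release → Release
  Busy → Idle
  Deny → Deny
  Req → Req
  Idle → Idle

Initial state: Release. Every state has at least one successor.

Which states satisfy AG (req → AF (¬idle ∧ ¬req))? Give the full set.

States satisfying req → AF (¬idle ∧ ¬req): {Release}.
States satisfying AG (req → AF (¬idle ∧ ¬req)): {Release}.

{Release}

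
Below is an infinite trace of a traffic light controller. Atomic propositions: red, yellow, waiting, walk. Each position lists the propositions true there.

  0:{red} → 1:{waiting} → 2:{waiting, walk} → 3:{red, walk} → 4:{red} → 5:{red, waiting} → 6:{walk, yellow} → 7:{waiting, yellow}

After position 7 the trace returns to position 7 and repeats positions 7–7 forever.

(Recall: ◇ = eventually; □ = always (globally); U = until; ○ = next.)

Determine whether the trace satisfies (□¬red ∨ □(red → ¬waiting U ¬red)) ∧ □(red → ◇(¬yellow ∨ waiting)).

red → ◇(¬yellow ∨ waiting) holds at every position 0..7, and those are all positions ever visited, so □(red → ◇(¬yellow ∨ waiting)) holds.
Positions where red holds: 0, 3, 4, 5.
Check ◇(¬yellow ∨ waiting) at each: 0→ok, 3→ok, 4→ok, 5→ok.
At position 0: □¬red ∨ □(red → ¬waiting U ¬red) is false; □(red → ◇(¬yellow ∨ waiting)) is true; so (□¬red ∨ □(red → ¬waiting U ¬red)) ∧ □(red → ◇(¬yellow ∨ waiting)) is false.

Does not hold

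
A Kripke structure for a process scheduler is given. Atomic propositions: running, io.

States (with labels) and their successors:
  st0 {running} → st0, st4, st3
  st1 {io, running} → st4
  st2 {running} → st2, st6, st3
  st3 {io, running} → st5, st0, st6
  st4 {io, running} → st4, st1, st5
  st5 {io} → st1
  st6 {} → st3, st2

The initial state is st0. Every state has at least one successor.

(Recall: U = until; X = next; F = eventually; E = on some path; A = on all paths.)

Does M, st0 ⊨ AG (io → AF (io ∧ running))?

Holds

States satisfying io → AF (io ∧ running): {st0, st1, st2, st3, st4, st5, st6}.
States satisfying AG (io → AF (io ∧ running)): {st0, st1, st2, st3, st4, st5, st6}.
Every state reachable from st0 satisfies io → AF (io ∧ running).
st0 ∈ Sat(AG (io → AF (io ∧ running))).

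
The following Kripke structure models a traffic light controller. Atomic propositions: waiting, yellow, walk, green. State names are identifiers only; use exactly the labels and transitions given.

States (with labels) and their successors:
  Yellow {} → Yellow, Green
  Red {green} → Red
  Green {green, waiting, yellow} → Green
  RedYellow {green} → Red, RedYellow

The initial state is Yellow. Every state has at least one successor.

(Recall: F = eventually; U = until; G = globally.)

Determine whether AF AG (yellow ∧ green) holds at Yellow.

States satisfying AG (yellow ∧ green): {Green}.
States satisfying AF AG (yellow ∧ green): {Green}.
There is a path from Yellow along which AG (yellow ∧ green) never holds.
Yellow ∉ Sat(AF AG (yellow ∧ green)).

No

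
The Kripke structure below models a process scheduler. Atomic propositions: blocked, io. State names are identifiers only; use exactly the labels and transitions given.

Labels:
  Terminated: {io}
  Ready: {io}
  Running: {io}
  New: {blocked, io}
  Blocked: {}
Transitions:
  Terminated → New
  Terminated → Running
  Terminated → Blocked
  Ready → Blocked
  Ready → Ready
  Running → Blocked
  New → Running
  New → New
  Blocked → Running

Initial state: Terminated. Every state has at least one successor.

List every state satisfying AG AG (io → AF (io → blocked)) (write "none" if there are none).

{Terminated, Running, New, Blocked}

States satisfying AG (io → AF (io → blocked)): {Terminated, Running, New, Blocked}.
States satisfying AG AG (io → AF (io → blocked)): {Terminated, Running, New, Blocked}.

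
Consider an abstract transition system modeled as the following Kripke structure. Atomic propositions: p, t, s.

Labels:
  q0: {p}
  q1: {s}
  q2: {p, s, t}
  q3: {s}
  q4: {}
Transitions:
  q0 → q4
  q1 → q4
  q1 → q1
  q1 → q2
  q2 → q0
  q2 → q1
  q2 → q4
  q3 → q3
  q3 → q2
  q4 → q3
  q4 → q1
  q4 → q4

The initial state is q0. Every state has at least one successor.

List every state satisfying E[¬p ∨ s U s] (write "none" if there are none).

{q1, q2, q3, q4}

States satisfying ¬p ∨ s: {q1, q2, q3, q4}.
States satisfying s: {q1, q2, q3}.
States satisfying E[¬p ∨ s U s]: {q1, q2, q3, q4}.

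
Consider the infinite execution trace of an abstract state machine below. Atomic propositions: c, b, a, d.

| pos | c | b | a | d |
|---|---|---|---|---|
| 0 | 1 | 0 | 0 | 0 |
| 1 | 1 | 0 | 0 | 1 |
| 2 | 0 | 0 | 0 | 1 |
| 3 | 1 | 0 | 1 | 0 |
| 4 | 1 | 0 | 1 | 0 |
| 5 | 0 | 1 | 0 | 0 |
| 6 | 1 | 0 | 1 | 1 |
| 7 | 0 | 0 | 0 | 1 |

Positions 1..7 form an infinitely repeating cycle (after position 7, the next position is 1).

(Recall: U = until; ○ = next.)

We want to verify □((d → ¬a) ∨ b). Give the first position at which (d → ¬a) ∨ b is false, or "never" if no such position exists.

Check (d → ¬a) ∨ b at each position in order: 0 ✓, 1 ✓, 2 ✓, 3 ✓, 4 ✓, 5 ✓.
At position 6 the labels are {a, c, d}, so (d → ¬a) ∨ b is false there. This is the first violation.

6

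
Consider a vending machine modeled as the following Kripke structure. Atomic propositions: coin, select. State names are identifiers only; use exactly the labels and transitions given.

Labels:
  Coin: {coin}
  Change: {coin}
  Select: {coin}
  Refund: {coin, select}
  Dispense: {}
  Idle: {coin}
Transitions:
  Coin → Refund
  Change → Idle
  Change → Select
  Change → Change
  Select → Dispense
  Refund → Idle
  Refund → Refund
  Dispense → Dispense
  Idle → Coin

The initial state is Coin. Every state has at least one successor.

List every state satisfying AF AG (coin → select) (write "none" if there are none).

States satisfying AG (coin → select): {Dispense}.
States satisfying AF AG (coin → select): {Select, Dispense}.

{Select, Dispense}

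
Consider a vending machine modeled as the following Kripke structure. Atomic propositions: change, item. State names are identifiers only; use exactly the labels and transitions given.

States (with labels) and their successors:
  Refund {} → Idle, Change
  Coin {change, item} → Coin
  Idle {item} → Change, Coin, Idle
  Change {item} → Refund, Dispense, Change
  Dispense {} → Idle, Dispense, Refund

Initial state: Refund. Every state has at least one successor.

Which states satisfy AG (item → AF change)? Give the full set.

{Coin}

States satisfying item → AF change: {Refund, Coin, Dispense}.
States satisfying AG (item → AF change): {Coin}.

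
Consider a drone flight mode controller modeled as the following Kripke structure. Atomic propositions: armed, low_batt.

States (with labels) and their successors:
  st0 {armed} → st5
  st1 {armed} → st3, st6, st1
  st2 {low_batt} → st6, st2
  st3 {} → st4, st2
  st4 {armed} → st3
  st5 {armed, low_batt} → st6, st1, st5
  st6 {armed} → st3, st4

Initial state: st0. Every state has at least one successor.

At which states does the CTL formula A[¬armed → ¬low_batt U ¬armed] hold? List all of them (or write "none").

{st2, st3, st4, st6}

States satisfying ¬armed → ¬low_batt: {st0, st1, st3, st4, st5, st6}.
States satisfying ¬armed: {st2, st3}.
States satisfying A[¬armed → ¬low_batt U ¬armed]: {st2, st3, st4, st6}.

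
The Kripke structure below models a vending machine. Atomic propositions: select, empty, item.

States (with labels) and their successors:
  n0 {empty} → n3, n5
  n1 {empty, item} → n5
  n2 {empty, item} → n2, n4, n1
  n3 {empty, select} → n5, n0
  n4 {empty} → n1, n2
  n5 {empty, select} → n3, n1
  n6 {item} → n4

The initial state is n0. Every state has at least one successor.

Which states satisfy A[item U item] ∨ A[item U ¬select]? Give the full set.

{n0, n1, n2, n4, n6}

States satisfying item: {n1, n2, n6}.
States satisfying A[item U item]: {n1, n2, n6}.
States satisfying ¬select: {n0, n1, n2, n4, n6}.
States satisfying A[item U ¬select]: {n0, n1, n2, n4, n6}.
States satisfying A[item U item] ∨ A[item U ¬select]: {n0, n1, n2, n4, n6}.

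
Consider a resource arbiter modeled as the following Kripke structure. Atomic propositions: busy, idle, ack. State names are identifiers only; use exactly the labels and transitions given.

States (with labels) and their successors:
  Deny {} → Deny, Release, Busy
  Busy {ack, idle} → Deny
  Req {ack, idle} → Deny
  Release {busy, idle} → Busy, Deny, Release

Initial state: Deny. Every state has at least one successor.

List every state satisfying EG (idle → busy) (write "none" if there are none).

States satisfying idle → busy: {Deny, Release}.
States satisfying EG (idle → busy): {Deny, Release}.

{Deny, Release}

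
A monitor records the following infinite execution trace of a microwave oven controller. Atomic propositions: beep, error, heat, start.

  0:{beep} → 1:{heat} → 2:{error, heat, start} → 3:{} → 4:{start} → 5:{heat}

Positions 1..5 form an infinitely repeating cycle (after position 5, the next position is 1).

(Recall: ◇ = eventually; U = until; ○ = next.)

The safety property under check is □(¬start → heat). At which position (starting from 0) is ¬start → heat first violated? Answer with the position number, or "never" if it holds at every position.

At position 0 the labels are {beep}, so ¬start → heat is false there. This is the first violation.

0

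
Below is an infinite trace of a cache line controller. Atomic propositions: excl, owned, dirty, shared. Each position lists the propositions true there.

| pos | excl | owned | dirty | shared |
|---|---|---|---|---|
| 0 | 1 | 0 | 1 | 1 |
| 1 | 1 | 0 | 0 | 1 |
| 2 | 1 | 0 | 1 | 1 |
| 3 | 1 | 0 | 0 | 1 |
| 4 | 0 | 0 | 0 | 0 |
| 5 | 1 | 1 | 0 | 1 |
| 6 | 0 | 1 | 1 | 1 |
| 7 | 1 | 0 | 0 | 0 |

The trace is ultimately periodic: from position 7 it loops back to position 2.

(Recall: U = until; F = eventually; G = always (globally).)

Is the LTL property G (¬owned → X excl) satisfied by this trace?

No

¬owned → X excl must hold at every position from 0 onward. It fails at position 3, so G (¬owned → X excl) is false.
Positions where ¬owned holds: 0, 1, 2, 3, 4, 7.
Check X excl at each: 0→ok, 1→ok, 2→ok, 3→fails, 4→ok, 7→ok.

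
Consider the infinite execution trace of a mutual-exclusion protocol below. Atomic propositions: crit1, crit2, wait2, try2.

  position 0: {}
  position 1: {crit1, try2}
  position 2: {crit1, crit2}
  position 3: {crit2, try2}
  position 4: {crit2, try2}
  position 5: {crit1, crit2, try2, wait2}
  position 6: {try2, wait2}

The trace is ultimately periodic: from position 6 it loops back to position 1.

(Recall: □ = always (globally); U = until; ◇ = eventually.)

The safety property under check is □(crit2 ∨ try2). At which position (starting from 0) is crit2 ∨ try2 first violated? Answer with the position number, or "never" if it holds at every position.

At position 0 the labels are {}, so crit2 ∨ try2 is false there. This is the first violation.

0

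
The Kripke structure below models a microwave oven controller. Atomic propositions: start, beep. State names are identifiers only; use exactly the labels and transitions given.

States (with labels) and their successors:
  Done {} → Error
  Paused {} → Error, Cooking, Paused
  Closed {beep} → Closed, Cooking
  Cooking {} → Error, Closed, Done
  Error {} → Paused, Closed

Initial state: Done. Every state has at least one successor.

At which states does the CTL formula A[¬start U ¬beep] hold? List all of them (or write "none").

States satisfying ¬start: {Done, Paused, Closed, Cooking, Error}.
States satisfying ¬beep: {Done, Paused, Cooking, Error}.
States satisfying A[¬start U ¬beep]: {Done, Paused, Cooking, Error}.

{Done, Paused, Cooking, Error}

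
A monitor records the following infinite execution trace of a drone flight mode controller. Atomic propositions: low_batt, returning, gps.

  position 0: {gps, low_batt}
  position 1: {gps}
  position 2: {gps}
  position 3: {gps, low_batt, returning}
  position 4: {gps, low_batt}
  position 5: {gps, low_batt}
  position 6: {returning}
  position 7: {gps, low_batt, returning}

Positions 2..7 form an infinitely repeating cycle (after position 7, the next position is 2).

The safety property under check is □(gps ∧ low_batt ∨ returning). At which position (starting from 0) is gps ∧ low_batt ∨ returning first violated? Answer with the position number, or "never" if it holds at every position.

Check gps ∧ low_batt ∨ returning at each position in order: 0 ✓.
At position 1 the labels are {gps}, so gps ∧ low_batt ∨ returning is false there. This is the first violation.

1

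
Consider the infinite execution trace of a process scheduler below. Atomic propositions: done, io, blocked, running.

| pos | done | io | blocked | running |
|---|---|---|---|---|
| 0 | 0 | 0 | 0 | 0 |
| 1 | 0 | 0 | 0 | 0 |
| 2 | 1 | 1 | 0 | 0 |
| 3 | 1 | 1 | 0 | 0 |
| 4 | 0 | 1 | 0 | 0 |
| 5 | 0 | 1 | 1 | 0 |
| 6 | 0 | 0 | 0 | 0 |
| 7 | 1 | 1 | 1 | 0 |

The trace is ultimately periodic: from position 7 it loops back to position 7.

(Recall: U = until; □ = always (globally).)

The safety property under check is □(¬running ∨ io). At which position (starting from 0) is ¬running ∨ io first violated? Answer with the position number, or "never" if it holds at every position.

never

¬running ∨ io holds at every position 0..7, and those are all the positions the trace ever visits, so the invariant □(¬running ∨ io) is never violated.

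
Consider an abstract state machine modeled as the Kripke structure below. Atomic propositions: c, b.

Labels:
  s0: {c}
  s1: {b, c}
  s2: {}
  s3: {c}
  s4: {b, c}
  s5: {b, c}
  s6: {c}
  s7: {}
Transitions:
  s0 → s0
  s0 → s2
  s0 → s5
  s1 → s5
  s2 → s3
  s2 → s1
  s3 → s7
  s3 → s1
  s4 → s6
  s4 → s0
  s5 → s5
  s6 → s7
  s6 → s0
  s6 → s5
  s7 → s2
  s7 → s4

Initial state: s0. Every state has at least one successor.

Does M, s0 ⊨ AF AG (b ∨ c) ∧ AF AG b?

No

States satisfying AG (b ∨ c): {s1, s5}.
States satisfying AF AG (b ∨ c): {s1, s5}.
States satisfying AG b: {s1, s5}.
States satisfying AF AG b: {s1, s5}.
States satisfying AF AG (b ∨ c) ∧ AF AG b: {s1, s5}.
s0 ∉ Sat(AF AG (b ∨ c) ∧ AF AG b).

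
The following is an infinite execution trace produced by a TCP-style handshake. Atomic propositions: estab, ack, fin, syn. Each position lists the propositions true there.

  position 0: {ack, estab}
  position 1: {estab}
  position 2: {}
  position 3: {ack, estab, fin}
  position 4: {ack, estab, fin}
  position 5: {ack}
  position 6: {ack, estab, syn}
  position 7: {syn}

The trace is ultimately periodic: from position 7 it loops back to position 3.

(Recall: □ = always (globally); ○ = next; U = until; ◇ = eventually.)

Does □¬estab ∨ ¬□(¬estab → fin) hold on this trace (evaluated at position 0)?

Satisfied

¬estab must hold at every position from 0 onward. It fails at position 0, so □¬estab is false.
At position 0: □¬estab is false; ¬□(¬estab → fin) is true; so □¬estab ∨ ¬□(¬estab → fin) is true.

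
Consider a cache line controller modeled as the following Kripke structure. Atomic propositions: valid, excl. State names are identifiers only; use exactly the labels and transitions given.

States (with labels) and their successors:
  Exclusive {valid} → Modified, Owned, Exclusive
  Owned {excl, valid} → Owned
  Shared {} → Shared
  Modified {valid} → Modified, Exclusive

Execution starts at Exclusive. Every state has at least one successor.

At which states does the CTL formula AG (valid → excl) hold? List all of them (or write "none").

{Owned, Shared}

States satisfying valid → excl: {Owned, Shared}.
States satisfying AG (valid → excl): {Owned, Shared}.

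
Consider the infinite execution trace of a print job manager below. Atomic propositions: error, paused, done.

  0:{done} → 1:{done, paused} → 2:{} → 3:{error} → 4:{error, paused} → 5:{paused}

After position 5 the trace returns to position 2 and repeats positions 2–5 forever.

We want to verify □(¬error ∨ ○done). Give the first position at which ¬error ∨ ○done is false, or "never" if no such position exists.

Check ¬error ∨ ○done at each position in order: 0 ✓, 1 ✓, 2 ✓.
At position 3 the labels are {error} and the next position 4 has {error, paused}, so ¬error ∨ ○done is false there. This is the first violation.

3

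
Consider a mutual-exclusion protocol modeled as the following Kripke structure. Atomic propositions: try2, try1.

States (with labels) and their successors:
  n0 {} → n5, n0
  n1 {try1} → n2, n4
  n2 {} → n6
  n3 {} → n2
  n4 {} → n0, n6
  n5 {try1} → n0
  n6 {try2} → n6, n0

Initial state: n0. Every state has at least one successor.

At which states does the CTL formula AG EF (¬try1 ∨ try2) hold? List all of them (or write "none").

States satisfying EF (¬try1 ∨ try2): {n0, n1, n2, n3, n4, n5, n6}.
States satisfying AG EF (¬try1 ∨ try2): {n0, n1, n2, n3, n4, n5, n6}.

{n0, n1, n2, n3, n4, n5, n6}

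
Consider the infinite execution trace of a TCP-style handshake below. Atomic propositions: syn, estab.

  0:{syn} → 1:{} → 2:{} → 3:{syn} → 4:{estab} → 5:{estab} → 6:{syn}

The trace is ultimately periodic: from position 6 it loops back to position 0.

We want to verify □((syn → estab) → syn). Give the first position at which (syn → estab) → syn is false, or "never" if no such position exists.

1

Check (syn → estab) → syn at each position in order: 0 ✓.
At position 1 the labels are {}, so (syn → estab) → syn is false there. This is the first violation.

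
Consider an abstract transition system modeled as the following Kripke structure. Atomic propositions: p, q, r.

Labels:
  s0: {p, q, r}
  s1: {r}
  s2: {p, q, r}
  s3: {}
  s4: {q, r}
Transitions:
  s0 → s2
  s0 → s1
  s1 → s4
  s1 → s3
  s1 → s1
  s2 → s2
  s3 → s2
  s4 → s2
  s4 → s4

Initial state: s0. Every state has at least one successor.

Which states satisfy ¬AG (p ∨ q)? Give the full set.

States satisfying p ∨ q: {s0, s2, s4}.
States satisfying AG (p ∨ q): {s2, s4}.
States satisfying ¬AG (p ∨ q): {s0, s1, s3}.

{s0, s1, s3}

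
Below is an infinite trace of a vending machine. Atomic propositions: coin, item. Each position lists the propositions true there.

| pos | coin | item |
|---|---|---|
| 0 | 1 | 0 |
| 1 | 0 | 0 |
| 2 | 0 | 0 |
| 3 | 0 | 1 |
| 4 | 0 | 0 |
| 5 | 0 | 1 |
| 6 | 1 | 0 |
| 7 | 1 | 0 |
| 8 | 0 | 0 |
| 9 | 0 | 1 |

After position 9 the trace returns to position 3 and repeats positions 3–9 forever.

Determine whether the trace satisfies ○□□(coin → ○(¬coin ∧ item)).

No

The position after 0 is 1; □□(coin → ○(¬coin ∧ item)) is false there.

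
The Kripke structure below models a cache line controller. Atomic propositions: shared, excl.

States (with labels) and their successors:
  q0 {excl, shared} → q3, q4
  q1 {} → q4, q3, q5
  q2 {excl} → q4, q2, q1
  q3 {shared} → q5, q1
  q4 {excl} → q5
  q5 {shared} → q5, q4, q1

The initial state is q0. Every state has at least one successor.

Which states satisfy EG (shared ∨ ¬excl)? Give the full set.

States satisfying shared ∨ ¬excl: {q0, q1, q3, q5}.
States satisfying EG (shared ∨ ¬excl): {q0, q1, q3, q5}.

{q0, q1, q3, q5}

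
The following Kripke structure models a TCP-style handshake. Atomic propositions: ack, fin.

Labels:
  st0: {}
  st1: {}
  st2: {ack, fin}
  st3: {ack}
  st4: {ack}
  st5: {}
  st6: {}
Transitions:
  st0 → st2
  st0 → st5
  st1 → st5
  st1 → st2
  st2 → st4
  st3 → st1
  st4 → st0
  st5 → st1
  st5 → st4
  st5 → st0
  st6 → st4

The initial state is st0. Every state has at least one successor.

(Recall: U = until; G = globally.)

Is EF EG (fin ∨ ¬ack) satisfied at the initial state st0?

Satisfied

States satisfying EG (fin ∨ ¬ack): {st0, st1, st5}.
States satisfying EF EG (fin ∨ ¬ack): {st0, st1, st2, st3, st4, st5, st6}.
Some path from st0 reaches a state where EG (fin ∨ ¬ack) holds.
st0 ∈ Sat(EF EG (fin ∨ ¬ack)).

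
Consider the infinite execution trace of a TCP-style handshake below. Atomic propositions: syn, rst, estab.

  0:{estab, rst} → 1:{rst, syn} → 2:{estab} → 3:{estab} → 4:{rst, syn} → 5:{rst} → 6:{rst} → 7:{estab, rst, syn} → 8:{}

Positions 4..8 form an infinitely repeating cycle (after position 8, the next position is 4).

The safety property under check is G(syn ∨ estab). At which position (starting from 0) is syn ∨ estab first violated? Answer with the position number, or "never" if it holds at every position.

5

Check syn ∨ estab at each position in order: 0 ✓, 1 ✓, 2 ✓, 3 ✓, 4 ✓.
At position 5 the labels are {rst}, so syn ∨ estab is false there. This is the first violation.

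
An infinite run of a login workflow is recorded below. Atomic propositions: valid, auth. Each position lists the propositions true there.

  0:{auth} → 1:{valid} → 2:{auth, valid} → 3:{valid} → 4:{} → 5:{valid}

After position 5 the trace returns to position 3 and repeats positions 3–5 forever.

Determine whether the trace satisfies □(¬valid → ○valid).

Yes

¬valid → ○valid holds at every position 0..5, and those are all positions ever visited, so □(¬valid → ○valid) holds.
Positions where ¬valid holds: 0, 4.
Check ○valid at each: 0→ok, 4→ok.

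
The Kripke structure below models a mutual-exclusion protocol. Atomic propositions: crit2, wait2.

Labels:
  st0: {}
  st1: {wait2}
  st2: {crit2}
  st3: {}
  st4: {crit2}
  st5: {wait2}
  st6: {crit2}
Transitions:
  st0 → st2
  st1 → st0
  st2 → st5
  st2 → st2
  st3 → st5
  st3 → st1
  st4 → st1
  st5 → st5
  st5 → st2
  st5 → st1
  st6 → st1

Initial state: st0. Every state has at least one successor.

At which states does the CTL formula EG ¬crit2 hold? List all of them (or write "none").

States satisfying ¬crit2: {st0, st1, st3, st5}.
States satisfying EG ¬crit2: {st3, st5}.

{st3, st5}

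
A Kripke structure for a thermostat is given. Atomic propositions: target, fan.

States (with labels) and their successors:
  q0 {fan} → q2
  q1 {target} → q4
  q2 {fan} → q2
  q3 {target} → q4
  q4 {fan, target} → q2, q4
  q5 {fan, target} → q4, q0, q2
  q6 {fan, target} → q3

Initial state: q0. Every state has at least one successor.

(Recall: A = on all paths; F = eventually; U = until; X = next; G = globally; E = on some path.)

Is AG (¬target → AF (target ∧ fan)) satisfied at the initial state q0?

States satisfying ¬target → AF (target ∧ fan): {q1, q3, q4, q5, q6}.
States satisfying AG (¬target → AF (target ∧ fan)): ∅.
q0 is reachable from q0 and violates ¬target → AF (target ∧ fan), so AG fails at q0.
q0 ∉ Sat(AG (¬target → AF (target ∧ fan))).

Does not hold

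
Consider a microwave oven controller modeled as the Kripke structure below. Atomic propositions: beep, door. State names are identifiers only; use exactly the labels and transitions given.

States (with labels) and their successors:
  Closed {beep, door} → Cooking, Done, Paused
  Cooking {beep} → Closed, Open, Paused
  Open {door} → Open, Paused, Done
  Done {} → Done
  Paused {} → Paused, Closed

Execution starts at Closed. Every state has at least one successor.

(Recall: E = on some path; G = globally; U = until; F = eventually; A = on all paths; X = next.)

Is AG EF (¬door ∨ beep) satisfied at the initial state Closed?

Yes

States satisfying EF (¬door ∨ beep): {Closed, Cooking, Open, Done, Paused}.
States satisfying AG EF (¬door ∨ beep): {Closed, Cooking, Open, Done, Paused}.
Every state reachable from Closed satisfies EF (¬door ∨ beep).
Closed ∈ Sat(AG EF (¬door ∨ beep)).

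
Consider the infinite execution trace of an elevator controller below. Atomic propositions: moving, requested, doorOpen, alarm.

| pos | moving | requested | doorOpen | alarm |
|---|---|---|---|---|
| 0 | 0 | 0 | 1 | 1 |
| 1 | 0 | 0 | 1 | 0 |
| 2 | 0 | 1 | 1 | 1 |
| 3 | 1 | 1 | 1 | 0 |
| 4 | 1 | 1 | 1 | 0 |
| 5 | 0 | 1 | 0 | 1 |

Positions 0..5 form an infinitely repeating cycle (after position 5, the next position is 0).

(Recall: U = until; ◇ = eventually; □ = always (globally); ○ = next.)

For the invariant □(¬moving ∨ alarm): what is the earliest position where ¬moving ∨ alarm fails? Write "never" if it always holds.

3

Check ¬moving ∨ alarm at each position in order: 0 ✓, 1 ✓, 2 ✓.
At position 3 the labels are {doorOpen, moving, requested}, so ¬moving ∨ alarm is false there. This is the first violation.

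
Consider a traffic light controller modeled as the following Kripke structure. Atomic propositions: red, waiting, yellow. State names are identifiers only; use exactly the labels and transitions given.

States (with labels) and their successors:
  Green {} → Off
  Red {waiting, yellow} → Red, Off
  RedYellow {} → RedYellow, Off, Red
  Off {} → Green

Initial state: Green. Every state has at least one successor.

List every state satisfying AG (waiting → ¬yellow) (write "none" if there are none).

{Green, Off}

States satisfying waiting → ¬yellow: {Green, RedYellow, Off}.
States satisfying AG (waiting → ¬yellow): {Green, Off}.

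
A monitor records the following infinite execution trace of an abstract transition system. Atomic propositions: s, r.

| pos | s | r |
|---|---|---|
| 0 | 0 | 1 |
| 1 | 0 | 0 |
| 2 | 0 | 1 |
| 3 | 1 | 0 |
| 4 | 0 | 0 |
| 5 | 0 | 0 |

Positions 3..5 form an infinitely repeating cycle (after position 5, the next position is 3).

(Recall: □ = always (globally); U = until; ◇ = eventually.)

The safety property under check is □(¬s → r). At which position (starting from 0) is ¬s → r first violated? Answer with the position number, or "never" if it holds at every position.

1

Check ¬s → r at each position in order: 0 ✓.
At position 1 the labels are {}, so ¬s → r is false there. This is the first violation.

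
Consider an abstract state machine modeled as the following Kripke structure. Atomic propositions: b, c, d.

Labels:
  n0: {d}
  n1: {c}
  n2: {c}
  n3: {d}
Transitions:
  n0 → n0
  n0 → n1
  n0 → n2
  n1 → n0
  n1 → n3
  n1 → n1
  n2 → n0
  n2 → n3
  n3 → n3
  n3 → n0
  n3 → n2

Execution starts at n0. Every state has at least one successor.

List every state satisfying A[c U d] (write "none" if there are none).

States satisfying c: {n1, n2}.
States satisfying d: {n0, n3}.
States satisfying A[c U d]: {n0, n2, n3}.

{n0, n2, n3}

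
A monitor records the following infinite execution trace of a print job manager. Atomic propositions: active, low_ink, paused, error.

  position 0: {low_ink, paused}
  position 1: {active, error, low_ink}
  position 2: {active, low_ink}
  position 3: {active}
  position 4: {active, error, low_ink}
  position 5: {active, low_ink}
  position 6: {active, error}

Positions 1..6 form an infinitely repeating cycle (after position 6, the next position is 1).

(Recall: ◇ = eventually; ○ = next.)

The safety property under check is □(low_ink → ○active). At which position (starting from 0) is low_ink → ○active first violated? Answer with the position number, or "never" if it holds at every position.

low_ink → ○active holds at every position 0..6, and those are all the positions the trace ever visits, so the invariant □(low_ink → ○active) is never violated.

never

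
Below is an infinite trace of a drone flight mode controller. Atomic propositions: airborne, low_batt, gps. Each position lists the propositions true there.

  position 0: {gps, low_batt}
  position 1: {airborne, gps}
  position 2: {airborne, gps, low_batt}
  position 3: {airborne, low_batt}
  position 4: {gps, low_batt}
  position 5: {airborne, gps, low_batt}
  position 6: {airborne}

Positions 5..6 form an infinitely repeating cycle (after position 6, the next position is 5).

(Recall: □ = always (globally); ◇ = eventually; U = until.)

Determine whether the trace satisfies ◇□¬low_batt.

□¬low_batt is false at every position 0..6, so it never becomes true and ◇□¬low_batt fails.

Does not hold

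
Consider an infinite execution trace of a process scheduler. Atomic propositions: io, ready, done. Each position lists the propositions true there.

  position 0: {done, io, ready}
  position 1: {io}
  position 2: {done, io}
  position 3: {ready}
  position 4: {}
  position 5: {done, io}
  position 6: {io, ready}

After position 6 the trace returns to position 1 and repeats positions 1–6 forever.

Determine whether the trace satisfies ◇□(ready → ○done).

Violated

□(ready → ○done) is false at every position 0..6, so it never becomes true and ◇□(ready → ○done) fails.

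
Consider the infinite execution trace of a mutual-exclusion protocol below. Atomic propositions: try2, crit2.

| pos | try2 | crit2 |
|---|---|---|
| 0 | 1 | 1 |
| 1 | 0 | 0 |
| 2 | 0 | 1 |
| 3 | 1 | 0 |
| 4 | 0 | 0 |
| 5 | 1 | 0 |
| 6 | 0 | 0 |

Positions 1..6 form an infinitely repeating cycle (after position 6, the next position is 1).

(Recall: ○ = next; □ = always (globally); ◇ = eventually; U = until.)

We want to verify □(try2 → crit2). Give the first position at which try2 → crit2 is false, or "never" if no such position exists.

Check try2 → crit2 at each position in order: 0 ✓, 1 ✓, 2 ✓.
At position 3 the labels are {try2}, so try2 → crit2 is false there. This is the first violation.

3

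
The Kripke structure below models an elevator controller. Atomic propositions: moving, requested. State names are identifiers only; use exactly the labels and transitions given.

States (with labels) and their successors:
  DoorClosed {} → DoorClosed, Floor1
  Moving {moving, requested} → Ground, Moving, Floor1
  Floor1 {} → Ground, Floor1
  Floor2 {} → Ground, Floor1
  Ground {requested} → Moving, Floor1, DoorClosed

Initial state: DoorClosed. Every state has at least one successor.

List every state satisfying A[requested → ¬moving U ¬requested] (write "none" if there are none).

{DoorClosed, Floor1, Floor2}

States satisfying requested → ¬moving: {DoorClosed, Floor1, Floor2, Ground}.
States satisfying ¬requested: {DoorClosed, Floor1, Floor2}.
States satisfying A[requested → ¬moving U ¬requested]: {DoorClosed, Floor1, Floor2}.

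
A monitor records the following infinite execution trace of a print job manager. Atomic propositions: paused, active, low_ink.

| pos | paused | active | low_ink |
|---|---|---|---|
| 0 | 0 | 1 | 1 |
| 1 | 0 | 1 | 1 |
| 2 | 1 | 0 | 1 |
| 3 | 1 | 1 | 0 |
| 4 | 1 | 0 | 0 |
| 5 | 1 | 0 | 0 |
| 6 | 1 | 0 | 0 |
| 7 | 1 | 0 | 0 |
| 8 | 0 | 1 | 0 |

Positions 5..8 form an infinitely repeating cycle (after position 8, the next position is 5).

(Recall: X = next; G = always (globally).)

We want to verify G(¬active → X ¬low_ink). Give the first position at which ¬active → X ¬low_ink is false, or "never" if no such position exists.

¬active → X ¬low_ink holds at every position 0..8, and those are all the positions the trace ever visits, so the invariant G(¬active → X ¬low_ink) is never violated.

never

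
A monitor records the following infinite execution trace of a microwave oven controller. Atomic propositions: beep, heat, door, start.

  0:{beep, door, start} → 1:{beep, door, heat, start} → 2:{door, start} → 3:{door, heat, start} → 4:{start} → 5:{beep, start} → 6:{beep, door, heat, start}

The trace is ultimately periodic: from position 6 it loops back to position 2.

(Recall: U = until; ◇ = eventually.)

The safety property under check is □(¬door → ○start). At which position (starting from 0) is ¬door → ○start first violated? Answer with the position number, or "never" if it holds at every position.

¬door → ○start holds at every position 0..6, and those are all the positions the trace ever visits, so the invariant □(¬door → ○start) is never violated.

never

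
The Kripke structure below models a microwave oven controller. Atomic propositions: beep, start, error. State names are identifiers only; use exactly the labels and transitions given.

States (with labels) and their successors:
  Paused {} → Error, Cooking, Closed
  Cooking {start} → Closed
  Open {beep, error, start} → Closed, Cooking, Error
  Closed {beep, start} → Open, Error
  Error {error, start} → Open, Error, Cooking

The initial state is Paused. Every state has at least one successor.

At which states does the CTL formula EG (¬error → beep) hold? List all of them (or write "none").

States satisfying ¬error → beep: {Open, Closed, Error}.
States satisfying EG (¬error → beep): {Open, Closed, Error}.

{Open, Closed, Error}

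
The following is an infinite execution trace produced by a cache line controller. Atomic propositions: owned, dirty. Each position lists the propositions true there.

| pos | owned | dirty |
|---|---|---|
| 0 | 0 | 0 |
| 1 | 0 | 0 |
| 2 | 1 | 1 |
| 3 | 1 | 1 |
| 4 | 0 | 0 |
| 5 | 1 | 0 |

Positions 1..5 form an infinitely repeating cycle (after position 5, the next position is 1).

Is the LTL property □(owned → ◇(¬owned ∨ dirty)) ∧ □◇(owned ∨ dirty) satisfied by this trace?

owned → ◇(¬owned ∨ dirty) holds at every position 0..5, and those are all positions ever visited, so □(owned → ◇(¬owned ∨ dirty)) holds.
Positions where owned holds: 2, 3, 5.
Check ◇(¬owned ∨ dirty) at each: 2→ok, 3→ok, 5→ok.
◇(owned ∨ dirty) holds at every position 0..5, and those are all positions ever visited, so □◇(owned ∨ dirty) holds.
At position 0: □(owned → ◇(¬owned ∨ dirty)) is true; □◇(owned ∨ dirty) is true; so □(owned → ◇(¬owned ∨ dirty)) ∧ □◇(owned ∨ dirty) is true.

Yes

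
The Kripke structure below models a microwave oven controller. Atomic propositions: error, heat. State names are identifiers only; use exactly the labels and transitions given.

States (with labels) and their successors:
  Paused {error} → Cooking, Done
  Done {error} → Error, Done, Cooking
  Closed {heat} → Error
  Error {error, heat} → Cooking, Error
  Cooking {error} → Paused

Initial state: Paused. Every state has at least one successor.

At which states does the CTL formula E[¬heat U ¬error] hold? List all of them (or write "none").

States satisfying ¬heat: {Paused, Done, Cooking}.
States satisfying ¬error: {Closed}.
States satisfying E[¬heat U ¬error]: {Closed}.

{Closed}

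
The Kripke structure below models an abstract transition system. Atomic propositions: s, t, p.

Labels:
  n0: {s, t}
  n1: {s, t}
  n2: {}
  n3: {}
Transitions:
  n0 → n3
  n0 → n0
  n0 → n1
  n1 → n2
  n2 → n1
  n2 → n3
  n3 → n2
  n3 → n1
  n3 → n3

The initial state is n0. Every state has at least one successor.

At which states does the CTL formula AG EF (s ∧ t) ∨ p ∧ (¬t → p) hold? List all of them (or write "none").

{n0, n1, n2, n3}

States satisfying EF (s ∧ t): {n0, n1, n2, n3}.
States satisfying AG EF (s ∧ t): {n0, n1, n2, n3}.
States satisfying ¬t: {n2, n3}.
States satisfying ¬t → p: {n0, n1}.
States satisfying p ∧ (¬t → p): ∅.
States satisfying AG EF (s ∧ t) ∨ p ∧ (¬t → p): {n0, n1, n2, n3}.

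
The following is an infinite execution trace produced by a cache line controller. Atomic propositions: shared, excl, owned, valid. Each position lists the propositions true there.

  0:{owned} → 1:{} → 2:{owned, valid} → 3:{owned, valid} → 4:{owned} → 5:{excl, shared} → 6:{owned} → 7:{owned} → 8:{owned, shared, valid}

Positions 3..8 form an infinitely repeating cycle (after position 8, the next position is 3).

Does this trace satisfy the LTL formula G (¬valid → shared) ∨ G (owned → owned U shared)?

¬valid → shared must hold at every position from 0 onward. It fails at position 0, so G (¬valid → shared) is false.
Positions where ¬valid holds: 0, 1, 4, 5, 6, 7.
Check shared at each: 0→fails, 1→fails, 4→fails, 5→ok, 6→fails, 7→fails.
owned → owned U shared must hold at every position from 0 onward. It fails at position 0, so G (owned → owned U shared) is false.
Positions where owned holds: 0, 2, 3, 4, 6, 7, 8.
Check owned U shared at each: 0→fails, 2→ok, 3→ok, 4→ok, 6→ok, 7→ok, 8→ok.
At position 0: G (¬valid → shared) is false; G (owned → owned U shared) is false; so G (¬valid → shared) ∨ G (owned → owned U shared) is false.

Does not hold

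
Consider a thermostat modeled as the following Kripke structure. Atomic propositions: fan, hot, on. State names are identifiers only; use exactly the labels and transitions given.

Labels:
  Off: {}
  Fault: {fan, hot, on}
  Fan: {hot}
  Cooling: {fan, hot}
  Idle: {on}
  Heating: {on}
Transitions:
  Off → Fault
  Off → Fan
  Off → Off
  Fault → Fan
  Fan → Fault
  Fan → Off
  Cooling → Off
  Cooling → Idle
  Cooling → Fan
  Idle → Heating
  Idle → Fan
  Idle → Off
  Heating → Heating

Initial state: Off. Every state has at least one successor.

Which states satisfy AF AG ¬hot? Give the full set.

{Heating}

States satisfying AG ¬hot: {Heating}.
States satisfying AF AG ¬hot: {Heating}.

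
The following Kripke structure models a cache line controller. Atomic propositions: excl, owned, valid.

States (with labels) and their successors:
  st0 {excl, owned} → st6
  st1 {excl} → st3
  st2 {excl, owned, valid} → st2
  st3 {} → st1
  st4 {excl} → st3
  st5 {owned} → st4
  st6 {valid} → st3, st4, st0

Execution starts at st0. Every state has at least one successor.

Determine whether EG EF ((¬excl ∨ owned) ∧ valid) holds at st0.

States satisfying EF ((¬excl ∨ owned) ∧ valid): {st0, st2, st6}.
States satisfying EG EF ((¬excl ∨ owned) ∧ valid): {st0, st2, st6}.
st0 ∈ Sat(EG EF ((¬excl ∨ owned) ∧ valid)).

Yes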